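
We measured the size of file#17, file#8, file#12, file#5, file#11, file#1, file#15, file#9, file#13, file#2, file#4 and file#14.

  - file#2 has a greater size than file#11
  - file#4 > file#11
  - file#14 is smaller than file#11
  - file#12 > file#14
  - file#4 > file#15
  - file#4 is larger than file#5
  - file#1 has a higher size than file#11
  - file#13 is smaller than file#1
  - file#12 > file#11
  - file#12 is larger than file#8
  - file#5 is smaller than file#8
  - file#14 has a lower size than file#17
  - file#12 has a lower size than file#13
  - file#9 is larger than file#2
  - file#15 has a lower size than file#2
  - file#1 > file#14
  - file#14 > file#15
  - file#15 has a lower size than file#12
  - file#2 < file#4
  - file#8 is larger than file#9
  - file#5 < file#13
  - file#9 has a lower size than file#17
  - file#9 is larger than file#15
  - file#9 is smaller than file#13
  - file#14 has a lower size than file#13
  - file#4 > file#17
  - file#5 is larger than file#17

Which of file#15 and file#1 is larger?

file#15 < file#14 < file#11 < file#2 < file#9 < file#17 < file#5 < file#8 < file#12 < file#13 < file#1, by transitivity through file#14, file#11, file#2, file#9, file#17, file#5, file#8, file#12, file#13.
So file#15 < file#1; file#1 is the larger of the two.

file#1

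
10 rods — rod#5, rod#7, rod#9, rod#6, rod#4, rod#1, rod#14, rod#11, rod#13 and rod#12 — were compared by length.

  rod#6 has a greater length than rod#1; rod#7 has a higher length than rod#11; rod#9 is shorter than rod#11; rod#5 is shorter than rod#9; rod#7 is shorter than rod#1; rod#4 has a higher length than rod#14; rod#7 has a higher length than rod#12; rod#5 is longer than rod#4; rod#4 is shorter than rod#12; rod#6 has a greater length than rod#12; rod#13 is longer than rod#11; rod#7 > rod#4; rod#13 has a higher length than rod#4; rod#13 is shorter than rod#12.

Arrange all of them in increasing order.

rod#14 < rod#4 < rod#5 < rod#9 < rod#11 < rod#13 < rod#12 < rod#7 < rod#1 < rod#6

The consecutive links are each given: rod#14 < rod#4; rod#4 < rod#5; rod#5 < rod#9; rod#9 < rod#11; rod#11 < rod#13; rod#13 < rod#12; rod#12 < rod#7; rod#7 < rod#1; rod#1 < rod#6.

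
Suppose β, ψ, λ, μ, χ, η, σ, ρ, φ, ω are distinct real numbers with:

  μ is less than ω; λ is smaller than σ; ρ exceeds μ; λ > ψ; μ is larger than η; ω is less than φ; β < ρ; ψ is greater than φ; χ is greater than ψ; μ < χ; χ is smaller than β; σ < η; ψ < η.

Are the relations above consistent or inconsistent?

inconsistent

Chaining the given relations yields ω < φ < ψ < λ < σ < η < μ, so ω < μ. But one relation states μ < ω. These cannot both hold.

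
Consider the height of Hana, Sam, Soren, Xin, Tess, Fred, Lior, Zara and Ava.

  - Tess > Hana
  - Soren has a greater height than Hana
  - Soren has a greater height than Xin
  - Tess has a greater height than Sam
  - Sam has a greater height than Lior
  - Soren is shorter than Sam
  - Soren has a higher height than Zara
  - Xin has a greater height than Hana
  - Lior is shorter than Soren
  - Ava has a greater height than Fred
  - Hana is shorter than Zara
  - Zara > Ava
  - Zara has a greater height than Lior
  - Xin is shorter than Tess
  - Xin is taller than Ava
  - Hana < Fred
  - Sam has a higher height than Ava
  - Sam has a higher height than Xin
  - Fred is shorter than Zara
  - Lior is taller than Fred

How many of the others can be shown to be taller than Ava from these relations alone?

From Ava the given relations immediately reach Xin, Zara, Sam.
From those, Soren, Tess — 5 in total.
No other element is forced above Ava by the given relations, so the count is 5.

5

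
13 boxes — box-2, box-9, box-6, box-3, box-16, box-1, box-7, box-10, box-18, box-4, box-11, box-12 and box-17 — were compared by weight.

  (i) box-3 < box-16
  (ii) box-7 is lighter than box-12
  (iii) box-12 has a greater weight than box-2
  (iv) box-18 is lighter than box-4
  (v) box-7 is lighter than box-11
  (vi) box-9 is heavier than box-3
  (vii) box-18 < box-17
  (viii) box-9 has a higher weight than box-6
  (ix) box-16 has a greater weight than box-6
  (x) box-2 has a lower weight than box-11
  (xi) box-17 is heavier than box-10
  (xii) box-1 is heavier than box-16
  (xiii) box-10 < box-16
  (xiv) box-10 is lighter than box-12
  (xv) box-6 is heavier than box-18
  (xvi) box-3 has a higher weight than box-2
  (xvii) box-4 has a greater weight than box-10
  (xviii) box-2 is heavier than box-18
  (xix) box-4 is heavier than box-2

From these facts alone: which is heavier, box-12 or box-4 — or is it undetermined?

undetermined

Following every chain through box-4: below box-4 we get box-18, box-2, box-10.
box-12 is not reached, and no chain runs the other way from box-12 to box-4.
So the given relations leave the order of box-4 and box-12 undetermined.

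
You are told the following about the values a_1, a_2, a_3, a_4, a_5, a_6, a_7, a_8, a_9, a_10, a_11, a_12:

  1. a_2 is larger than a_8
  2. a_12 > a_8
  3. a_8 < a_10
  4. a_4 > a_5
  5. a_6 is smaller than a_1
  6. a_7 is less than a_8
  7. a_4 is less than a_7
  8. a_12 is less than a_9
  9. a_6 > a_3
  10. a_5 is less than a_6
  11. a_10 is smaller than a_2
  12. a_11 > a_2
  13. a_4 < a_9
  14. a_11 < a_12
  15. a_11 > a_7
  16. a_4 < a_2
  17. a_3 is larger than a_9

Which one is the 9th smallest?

a_9

Piecing the relations together gives one ordering: a_5 < a_4 < a_7 < a_8 < a_10 < a_2 < a_11 < a_12 < a_9 < a_3 < a_6 < a_1.
The 9th smallest is a_9.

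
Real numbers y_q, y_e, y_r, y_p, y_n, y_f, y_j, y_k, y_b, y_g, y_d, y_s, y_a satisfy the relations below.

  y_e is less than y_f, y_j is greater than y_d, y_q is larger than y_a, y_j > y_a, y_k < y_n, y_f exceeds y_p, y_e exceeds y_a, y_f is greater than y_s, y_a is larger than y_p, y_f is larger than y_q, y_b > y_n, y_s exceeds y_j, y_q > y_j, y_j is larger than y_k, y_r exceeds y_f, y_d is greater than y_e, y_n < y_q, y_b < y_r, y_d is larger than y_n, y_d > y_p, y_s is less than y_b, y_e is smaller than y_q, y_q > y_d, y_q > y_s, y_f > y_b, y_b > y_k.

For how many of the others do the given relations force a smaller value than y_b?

8

From y_b the given relations immediately reach y_k, y_n, y_s.
From those, y_j — 4 in total.
From those, y_a, y_d — 6 in total.
From those, y_p, y_e — 8 in total.
No other element is forced below y_b by the given relations, so the count is 8.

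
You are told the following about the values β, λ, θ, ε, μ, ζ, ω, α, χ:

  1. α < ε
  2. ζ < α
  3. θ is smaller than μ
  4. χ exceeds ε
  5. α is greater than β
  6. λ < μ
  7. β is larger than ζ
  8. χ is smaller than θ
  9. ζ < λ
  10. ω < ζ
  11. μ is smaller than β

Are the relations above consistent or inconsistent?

Chaining the given relations yields μ < β < α < ε < χ < θ, so μ < θ. But one relation states θ < μ. These cannot both hold.

inconsistent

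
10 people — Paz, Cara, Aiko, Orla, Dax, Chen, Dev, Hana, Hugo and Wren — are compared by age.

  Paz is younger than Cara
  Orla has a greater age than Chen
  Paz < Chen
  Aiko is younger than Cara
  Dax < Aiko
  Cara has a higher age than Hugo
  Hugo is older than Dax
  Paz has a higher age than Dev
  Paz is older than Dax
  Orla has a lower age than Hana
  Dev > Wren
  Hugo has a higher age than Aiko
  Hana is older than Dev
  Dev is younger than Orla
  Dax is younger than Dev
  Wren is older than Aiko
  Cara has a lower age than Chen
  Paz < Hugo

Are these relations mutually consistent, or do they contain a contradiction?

The single ordering Dax < Aiko < Wren < Dev < Paz < Hugo < Cara < Chen < Orla < Hana satisfies every listed relation, so no contradiction arises.

consistent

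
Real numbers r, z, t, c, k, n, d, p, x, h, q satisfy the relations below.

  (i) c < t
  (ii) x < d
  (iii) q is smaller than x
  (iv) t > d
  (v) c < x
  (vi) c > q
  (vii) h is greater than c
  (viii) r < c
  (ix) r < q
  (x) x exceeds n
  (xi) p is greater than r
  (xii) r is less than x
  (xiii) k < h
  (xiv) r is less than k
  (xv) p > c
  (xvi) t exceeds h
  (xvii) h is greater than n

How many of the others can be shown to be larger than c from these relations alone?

5

From c the given relations immediately reach p, x, h, t.
From those, d — 5 in total.
No other element is forced above c by the given relations, so the count is 5.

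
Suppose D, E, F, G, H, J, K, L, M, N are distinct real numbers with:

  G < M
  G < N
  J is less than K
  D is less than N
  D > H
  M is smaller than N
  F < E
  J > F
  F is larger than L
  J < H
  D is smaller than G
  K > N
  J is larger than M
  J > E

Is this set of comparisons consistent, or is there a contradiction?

inconsistent

Chaining the given relations yields J < H < D < G < M, so J < M. But one relation states M < J. These cannot both hold.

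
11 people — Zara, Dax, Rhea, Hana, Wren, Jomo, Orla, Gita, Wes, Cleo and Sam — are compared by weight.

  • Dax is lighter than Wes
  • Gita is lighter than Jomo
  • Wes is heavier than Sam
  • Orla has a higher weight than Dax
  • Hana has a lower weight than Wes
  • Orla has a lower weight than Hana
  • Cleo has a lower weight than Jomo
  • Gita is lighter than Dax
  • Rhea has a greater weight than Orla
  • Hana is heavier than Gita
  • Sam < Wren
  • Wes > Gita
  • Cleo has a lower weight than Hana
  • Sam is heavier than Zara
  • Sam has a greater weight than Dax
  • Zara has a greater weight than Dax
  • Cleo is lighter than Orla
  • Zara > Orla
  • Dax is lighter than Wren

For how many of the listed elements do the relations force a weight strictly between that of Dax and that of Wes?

The relations place Dax below Wes. An element lies strictly between them when it is forced above Dax and also forced below Wes.
Above Dax: {Orla, Rhea, Zara, Hana, Sam, Wren}. Below Wes: {Cleo, Gita, Orla, Zara, Hana, Sam}.
Intersection: {Orla, Zara, Hana, Sam} — 4.

4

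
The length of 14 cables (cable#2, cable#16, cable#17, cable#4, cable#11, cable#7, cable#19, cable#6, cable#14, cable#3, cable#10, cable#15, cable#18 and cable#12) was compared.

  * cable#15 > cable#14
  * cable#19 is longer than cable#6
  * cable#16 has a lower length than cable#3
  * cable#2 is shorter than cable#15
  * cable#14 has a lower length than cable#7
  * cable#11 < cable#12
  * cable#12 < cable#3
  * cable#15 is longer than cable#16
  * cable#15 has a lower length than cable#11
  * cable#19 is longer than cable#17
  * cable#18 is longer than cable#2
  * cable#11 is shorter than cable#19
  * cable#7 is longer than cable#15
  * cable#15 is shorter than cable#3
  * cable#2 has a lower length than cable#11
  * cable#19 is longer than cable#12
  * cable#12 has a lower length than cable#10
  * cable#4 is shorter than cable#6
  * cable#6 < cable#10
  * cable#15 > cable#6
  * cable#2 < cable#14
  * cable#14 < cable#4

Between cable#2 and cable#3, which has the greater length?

cable#3

The relevant relations are cable#2 < cable#14; cable#14 < cable#4; cable#4 < cable#6; cable#6 < cable#15; cable#15 < cable#11; cable#11 < cable#12; cable#12 < cable#3.
Chaining these gives cable#2 < cable#14 < cable#4 < cable#6 < cable#15 < cable#11 < cable#12 < cable#3.
So cable#2 < cable#3; cable#3 is the longer of the two.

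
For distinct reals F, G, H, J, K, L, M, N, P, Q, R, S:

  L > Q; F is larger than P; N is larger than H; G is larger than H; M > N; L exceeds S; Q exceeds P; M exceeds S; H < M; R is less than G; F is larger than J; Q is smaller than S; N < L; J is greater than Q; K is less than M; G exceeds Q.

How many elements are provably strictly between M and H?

1

The relations place H below M. An element lies strictly between them when it is forced above H and also forced below M.
Above H: {N, L, G}. Below M: {P, Q, K, N, S}.
Intersection: {N} — 1.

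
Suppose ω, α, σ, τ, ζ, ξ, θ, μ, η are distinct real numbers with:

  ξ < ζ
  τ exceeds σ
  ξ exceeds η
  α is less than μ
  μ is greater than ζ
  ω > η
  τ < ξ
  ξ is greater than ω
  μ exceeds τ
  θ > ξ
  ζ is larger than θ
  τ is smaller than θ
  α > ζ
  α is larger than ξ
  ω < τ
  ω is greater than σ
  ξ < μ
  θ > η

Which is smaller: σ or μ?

σ

σ < ω and ω < τ give σ < τ.
With τ < ξ: σ < ω < τ < ξ.
With ξ < θ: σ < ω < τ < ξ < θ.
Then θ < ζ extends the chain to ζ.
With ζ < α: σ < ω < τ < ξ < θ < ζ < α.
With α < μ: σ < ω < τ < ξ < θ < ζ < α < μ.
So σ < μ; σ is the smaller of the two.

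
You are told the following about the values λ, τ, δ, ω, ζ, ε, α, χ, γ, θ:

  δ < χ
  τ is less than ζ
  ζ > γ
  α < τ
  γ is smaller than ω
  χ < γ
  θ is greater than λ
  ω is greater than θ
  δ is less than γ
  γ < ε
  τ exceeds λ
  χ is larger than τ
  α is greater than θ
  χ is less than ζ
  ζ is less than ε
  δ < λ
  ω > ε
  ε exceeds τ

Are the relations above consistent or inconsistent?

consistent

Every relation is compatible with δ < λ < θ < α < τ < χ < γ < ζ < ε < ω; the set is consistent.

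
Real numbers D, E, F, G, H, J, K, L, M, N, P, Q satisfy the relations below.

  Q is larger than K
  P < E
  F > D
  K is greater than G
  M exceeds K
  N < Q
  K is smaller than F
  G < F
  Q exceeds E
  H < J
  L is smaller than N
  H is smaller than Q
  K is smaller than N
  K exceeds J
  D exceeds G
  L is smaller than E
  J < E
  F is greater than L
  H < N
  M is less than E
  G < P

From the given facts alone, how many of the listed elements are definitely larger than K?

From K the given relations immediately reach F, M, N, Q.
From those, E — 5 in total.
Nothing else is reachable above K; 5 in all.

5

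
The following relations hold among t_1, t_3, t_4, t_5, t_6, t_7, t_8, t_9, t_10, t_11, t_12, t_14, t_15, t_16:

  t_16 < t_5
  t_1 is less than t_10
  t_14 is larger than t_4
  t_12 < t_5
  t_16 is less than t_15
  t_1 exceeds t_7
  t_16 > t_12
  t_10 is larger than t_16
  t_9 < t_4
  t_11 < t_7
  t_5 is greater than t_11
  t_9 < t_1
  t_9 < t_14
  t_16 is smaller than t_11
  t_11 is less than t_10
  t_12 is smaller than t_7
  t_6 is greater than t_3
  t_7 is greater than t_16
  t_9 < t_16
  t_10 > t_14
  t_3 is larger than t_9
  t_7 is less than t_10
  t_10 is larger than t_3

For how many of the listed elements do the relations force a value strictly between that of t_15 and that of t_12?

1

The relations place t_12 below t_15. An element lies strictly between them when it is forced above t_12 and also forced below t_15.
Above t_12: {t_16, t_11, t_7, t_1, t_5, t_10}. Below t_15: {t_9, t_16}.
Intersection: {t_16} — 1.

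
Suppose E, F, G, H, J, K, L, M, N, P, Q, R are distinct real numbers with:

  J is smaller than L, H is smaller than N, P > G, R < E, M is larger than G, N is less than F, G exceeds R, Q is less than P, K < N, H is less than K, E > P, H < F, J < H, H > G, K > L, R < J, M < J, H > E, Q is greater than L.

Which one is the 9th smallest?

Piecing the relations together gives one ordering: R < G < M < J < L < Q < P < E < H < K < N < F.
The 9th smallest is H.

H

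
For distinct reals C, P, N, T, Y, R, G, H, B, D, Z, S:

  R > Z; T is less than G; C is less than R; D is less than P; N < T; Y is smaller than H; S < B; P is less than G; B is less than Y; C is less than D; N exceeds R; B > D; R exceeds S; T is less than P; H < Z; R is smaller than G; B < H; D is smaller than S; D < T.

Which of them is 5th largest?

R

Piecing the relations together gives one ordering: C < D < S < B < Y < H < Z < R < N < T < P < G.
Counting 5 from the largest end gives R.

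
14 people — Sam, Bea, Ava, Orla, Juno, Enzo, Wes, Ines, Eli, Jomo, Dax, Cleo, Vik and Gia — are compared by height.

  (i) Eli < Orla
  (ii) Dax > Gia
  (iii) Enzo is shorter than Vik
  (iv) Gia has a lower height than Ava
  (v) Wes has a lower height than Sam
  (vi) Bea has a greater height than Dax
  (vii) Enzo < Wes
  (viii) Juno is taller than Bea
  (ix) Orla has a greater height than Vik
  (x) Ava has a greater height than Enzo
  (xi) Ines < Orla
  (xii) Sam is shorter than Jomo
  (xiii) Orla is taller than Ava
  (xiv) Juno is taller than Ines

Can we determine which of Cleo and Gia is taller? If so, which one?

Following every chain through Cleo: nothing is chained to Cleo.
Gia is not reached, and no chain runs the other way from Gia to Cleo.
So the given relations leave the order of Cleo and Gia undetermined.

undetermined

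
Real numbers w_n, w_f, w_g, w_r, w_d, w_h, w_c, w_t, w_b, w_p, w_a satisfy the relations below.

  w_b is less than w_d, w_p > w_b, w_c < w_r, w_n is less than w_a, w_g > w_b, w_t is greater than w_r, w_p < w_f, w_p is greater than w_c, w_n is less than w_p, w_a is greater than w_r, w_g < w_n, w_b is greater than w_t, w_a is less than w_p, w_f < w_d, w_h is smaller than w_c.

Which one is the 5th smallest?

w_b

Piecing the relations together gives one ordering: w_h < w_c < w_r < w_t < w_b < w_g < w_n < w_a < w_p < w_f < w_d.
The 5th smallest is w_b.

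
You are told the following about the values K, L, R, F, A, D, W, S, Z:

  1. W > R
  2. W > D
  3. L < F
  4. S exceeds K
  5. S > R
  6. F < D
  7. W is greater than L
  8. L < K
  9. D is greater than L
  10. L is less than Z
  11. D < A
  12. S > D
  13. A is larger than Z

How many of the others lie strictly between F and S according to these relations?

Chaining upward from F reaches: D, W, A.
Chaining downward from S reaches: R, L, D, K.
Strictly between F and S are those in both lists: D — 1 element.

1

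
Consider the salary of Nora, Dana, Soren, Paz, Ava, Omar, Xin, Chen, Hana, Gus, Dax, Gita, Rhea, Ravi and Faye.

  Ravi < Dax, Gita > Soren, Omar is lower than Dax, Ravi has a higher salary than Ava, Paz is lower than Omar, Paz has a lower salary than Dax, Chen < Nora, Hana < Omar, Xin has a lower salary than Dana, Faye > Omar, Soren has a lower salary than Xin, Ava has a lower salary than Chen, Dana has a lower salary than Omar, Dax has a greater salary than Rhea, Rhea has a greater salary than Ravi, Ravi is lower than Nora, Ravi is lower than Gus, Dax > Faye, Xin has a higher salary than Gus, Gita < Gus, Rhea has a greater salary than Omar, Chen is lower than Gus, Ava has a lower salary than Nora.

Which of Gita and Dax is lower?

Gita < Gus and Gus < Xin give Gita < Xin.
Then Xin < Dana extends the chain to Dana.
With Dana < Omar: Gita < Gus < Xin < Dana < Omar.
Then Omar < Rhea extends the chain to Rhea.
Then Rhea < Dax extends the chain to Dax.
So Gita < Dax; Gita is the lower of the two.

Gita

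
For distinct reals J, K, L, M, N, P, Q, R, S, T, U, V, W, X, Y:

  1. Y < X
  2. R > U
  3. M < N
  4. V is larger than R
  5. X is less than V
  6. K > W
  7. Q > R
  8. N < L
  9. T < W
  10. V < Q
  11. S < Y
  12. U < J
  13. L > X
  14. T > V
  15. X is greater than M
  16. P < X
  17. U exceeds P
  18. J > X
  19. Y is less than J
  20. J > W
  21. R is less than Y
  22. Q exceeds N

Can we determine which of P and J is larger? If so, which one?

P < U and U < R give P < R.
Then R < Y extends the chain to Y.
Then Y < X extends the chain to X.
With X < V: P < U < R < Y < X < V.
With V < T: P < U < R < Y < X < V < T.
With T < W: P < U < R < Y < X < V < T < W.
Then W < J extends the chain to J.
So J is larger.

J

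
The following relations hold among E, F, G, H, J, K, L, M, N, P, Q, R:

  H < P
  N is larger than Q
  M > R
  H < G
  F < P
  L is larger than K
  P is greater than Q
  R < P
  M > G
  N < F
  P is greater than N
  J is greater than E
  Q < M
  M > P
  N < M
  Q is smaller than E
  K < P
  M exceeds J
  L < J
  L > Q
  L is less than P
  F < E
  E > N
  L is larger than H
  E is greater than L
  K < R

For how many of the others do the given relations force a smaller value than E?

6

From E the given relations immediately reach Q, N, L, F.
From those, H, K — 6 in total.
Nothing else is reachable below E; 6 in all.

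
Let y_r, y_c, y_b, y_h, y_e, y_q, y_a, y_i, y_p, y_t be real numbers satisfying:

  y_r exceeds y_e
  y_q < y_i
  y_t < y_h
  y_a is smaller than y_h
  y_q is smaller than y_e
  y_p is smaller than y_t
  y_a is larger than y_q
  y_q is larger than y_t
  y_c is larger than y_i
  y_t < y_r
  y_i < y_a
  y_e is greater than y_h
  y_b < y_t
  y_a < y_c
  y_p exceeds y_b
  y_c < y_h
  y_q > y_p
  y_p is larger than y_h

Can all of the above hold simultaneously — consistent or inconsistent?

inconsistent

Chaining the given relations yields y_p < y_t < y_q < y_i < y_a < y_c < y_h, so y_p < y_h. But one relation states y_h < y_p. These cannot both hold.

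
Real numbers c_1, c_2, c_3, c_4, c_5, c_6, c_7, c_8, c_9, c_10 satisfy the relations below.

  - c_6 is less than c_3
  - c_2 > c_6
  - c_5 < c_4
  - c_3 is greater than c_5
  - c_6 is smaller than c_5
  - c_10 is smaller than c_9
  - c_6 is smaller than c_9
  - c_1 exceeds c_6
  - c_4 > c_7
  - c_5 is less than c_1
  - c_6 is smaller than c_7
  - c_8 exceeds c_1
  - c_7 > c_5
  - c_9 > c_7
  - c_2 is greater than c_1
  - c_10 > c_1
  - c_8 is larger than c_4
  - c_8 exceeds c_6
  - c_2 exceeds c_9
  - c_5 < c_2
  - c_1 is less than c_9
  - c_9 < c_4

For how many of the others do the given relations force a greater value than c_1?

Directly above c_1: c_10, c_9, c_8, c_2.
One step further: c_4 (5 so far).
Nothing else is reachable above c_1; 5 in all.

5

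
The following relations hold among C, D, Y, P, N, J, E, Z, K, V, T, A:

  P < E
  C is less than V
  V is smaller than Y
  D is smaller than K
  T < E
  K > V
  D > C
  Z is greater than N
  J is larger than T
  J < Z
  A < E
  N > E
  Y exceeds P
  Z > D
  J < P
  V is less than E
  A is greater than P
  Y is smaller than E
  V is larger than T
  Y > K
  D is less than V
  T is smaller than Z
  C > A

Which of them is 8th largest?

Chaining the given pairs: T < J < P < A < C < D < V < K < Y < E < N < Z.
Counting 8 from the largest end gives C.

C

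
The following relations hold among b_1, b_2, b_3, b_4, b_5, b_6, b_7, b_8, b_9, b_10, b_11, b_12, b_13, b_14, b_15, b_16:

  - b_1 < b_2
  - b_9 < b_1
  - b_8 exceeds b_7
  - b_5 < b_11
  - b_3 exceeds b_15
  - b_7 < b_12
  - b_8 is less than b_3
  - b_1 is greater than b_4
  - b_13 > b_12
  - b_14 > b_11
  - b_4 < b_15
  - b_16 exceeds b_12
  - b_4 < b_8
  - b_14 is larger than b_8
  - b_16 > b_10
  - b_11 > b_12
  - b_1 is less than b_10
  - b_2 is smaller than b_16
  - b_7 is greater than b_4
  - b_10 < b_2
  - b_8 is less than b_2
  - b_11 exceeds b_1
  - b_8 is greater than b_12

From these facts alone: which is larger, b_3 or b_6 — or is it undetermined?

undetermined

Following every chain through b_6: nothing is chained to b_6.
b_3 is not reached, and no chain runs the other way from b_3 to b_6.
So the given relations leave the order of b_6 and b_3 undetermined.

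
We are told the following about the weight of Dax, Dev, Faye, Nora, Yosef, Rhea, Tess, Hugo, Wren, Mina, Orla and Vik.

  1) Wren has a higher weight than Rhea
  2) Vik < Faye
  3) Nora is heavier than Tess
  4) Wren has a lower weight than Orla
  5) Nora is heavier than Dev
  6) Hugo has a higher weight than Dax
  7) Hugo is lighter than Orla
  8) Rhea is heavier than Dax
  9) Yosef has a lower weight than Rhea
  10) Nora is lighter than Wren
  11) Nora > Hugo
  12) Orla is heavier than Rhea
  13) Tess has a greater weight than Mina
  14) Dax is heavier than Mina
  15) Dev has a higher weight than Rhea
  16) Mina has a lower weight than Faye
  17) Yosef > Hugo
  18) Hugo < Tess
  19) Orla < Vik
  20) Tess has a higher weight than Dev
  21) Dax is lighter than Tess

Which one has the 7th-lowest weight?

Chaining the given pairs: Mina < Dax < Hugo < Yosef < Rhea < Dev < Tess < Nora < Wren < Orla < Vik < Faye.
Counting 7 from the smallest end gives Tess.

Tess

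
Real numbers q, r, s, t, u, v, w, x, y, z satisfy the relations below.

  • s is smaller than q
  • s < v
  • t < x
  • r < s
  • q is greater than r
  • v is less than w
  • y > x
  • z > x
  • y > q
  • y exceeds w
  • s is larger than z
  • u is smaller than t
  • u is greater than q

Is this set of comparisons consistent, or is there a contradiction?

inconsistent

We have s < q stated directly, yet also q < u < t < x < z < s by chaining the others — so q < s. Contradiction.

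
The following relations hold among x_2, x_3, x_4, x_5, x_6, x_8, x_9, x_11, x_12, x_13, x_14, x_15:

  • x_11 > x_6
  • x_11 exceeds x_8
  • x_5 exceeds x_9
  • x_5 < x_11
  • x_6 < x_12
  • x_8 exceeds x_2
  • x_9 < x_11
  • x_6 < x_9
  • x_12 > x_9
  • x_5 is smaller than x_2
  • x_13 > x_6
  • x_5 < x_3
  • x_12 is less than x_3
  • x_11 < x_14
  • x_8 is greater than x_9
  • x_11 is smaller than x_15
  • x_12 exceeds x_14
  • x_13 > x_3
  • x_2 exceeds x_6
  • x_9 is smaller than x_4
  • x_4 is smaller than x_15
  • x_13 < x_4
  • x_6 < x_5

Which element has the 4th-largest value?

x_3

Piecing the relations together gives one ordering: x_6 < x_9 < x_5 < x_2 < x_8 < x_11 < x_14 < x_12 < x_3 < x_13 < x_4 < x_15.
The 4th largest is x_3.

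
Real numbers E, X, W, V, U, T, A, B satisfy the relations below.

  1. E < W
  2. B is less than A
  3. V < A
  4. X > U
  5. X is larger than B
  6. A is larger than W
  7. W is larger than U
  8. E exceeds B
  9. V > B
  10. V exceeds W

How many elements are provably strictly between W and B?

1

Chaining upward from B reaches: E, X, V, A.
Chaining downward from W reaches: U, E.
Strictly between B and W are those in both lists: E — 1 element.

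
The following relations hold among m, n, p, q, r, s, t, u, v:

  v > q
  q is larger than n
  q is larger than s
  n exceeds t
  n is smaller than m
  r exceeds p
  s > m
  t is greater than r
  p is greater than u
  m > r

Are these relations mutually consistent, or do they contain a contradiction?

consistent

Every relation is compatible with u < p < r < t < n < m < s < q < v; the set is consistent.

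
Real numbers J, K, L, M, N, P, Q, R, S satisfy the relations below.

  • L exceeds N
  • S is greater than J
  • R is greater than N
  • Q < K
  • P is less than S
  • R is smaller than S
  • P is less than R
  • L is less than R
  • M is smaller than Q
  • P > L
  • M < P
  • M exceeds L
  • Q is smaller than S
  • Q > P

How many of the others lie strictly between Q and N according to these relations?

The relations place N below Q. An element lies strictly between them when it is forced above N and also forced below Q.
Above N: {L, M, P, R, S, K}. Below Q: {L, M, P}.
Intersection: {L, M, P} — 3.

3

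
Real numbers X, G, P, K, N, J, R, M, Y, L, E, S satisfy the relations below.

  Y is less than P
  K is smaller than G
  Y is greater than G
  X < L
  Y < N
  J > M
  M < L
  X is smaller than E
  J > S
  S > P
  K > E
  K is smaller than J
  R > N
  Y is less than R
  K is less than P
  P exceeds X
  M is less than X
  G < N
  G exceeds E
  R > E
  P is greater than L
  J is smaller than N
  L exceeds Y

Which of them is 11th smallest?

Chaining the given pairs: M < X < E < K < G < Y < L < P < S < J < N < R.
Counting 11 from the smallest end gives N.

N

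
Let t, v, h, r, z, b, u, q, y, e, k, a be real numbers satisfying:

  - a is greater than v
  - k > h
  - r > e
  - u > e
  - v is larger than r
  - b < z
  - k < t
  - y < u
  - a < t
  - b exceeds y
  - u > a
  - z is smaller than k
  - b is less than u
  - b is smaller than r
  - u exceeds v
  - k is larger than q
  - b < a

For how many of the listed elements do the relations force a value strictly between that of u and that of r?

2

Chaining upward from r reaches: v, a, t.
Chaining downward from u reaches: e, y, b, v, a.
Strictly between r and u are those in both lists: v, a — 2 elements.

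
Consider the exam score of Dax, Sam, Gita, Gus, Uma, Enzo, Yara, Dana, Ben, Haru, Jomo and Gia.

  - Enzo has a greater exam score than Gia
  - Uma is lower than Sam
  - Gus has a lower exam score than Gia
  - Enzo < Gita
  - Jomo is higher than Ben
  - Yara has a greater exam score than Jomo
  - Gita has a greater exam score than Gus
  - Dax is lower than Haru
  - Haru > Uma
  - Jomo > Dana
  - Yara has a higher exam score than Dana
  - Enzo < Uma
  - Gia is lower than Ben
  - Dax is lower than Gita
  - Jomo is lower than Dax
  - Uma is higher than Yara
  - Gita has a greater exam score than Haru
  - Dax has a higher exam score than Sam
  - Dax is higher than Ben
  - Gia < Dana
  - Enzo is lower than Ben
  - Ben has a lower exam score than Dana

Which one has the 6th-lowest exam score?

Jomo

The consecutive relations fix a unique order: Gus < Gia < Enzo < Ben < Dana < Jomo < Yara < Uma < Sam < Dax < Haru < Gita.
Counting 6 from the smallest end gives Jomo.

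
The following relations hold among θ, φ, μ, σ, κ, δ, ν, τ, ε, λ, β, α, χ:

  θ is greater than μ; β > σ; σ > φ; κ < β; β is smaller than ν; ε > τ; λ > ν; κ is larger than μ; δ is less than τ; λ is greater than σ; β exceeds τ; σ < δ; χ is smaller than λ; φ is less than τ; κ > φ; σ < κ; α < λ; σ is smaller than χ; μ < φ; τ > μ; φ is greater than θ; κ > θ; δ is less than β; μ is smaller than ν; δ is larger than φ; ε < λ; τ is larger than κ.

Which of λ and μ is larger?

μ < θ < φ < σ < δ < τ < β < ν < λ, by transitivity through θ, φ, σ, δ, τ, β, ν.
So μ < λ; λ is the larger of the two.

λ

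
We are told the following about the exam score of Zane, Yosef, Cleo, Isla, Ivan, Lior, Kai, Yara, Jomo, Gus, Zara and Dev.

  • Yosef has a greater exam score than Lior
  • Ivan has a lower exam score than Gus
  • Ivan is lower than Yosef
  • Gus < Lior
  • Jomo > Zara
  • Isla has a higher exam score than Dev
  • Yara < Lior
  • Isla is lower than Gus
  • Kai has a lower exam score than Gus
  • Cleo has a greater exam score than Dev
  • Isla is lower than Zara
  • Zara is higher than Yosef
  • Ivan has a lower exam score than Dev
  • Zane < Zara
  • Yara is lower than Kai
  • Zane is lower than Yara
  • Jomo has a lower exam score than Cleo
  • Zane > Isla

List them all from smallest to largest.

Ivan < Dev < Isla < Zane < Yara < Kai < Gus < Lior < Yosef < Zara < Jomo < Cleo

Nothing is placed below Ivan, so it is least; from there Ivan < Dev; Dev < Isla; Isla < Zane; Zane < Yara; Yara < Kai; Kai < Gus; Gus < Lior; Lior < Yosef; Yosef < Zara; Zara < Jomo; Jomo < Cleo, each given directly.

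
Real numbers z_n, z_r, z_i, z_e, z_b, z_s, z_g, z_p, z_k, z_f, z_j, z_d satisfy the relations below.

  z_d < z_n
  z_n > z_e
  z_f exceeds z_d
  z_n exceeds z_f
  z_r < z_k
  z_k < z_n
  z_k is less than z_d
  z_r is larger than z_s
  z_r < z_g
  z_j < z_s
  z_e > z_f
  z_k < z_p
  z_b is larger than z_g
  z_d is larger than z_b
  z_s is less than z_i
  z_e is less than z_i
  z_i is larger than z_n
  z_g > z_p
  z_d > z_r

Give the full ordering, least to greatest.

The consecutive links are each given: z_j < z_s; z_s < z_r; z_r < z_k; z_k < z_p; z_p < z_g; z_g < z_b; z_b < z_d; z_d < z_f; z_f < z_e; z_e < z_n; z_n < z_i.

z_j < z_s < z_r < z_k < z_p < z_g < z_b < z_d < z_f < z_e < z_n < z_i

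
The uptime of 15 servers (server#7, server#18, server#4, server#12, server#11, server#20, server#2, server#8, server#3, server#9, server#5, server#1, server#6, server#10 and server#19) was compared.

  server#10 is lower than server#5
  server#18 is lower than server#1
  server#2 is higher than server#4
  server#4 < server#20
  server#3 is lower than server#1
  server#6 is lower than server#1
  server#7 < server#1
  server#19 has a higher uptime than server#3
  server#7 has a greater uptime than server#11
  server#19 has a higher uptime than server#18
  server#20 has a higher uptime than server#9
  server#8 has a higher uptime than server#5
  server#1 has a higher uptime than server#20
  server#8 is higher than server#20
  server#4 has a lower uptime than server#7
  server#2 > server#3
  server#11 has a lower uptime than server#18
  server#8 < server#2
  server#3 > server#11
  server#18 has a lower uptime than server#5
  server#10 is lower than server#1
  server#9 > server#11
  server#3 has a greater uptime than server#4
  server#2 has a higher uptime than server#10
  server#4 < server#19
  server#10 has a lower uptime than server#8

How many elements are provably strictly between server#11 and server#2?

6

Chaining upward from server#11 reaches: server#9, server#3, server#20, server#7, server#18, server#1, server#5, server#8, server#19.
Chaining downward from server#2 reaches: server#10, server#9, server#4, server#3, server#20, server#18, server#5, server#8.
Strictly between server#11 and server#2 are those in both lists: server#9, server#3, server#20, server#18, server#5, server#8 — 6 elements.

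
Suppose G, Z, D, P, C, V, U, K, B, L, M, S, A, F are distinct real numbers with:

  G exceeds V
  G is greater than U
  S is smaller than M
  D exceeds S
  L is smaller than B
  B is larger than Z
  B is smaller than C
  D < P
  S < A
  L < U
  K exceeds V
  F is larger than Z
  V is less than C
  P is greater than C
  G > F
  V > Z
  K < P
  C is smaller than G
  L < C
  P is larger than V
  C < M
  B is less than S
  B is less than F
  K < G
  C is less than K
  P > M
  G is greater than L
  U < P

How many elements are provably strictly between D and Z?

2

The relations place Z below D. An element lies strictly between them when it is forced above Z and also forced below D.
Above Z: {B, S, V, A, C, F, K, M, P, G}. Below D: {L, B, S}.
Intersection: {B, S} — 2.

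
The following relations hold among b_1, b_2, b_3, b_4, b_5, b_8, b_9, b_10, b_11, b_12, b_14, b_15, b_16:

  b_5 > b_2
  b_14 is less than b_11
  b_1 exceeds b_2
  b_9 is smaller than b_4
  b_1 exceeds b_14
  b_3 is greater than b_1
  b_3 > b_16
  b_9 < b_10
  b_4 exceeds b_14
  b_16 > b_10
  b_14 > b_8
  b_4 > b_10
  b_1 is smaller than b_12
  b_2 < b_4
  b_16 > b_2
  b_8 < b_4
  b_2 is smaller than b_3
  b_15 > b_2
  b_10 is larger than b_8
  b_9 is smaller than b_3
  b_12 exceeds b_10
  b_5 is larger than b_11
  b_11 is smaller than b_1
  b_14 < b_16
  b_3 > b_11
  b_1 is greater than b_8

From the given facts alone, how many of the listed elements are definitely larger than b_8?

9

From b_8 the given relations immediately reach b_14, b_10, b_4, b_1.
From those, b_11, b_16, b_3, b_12 — 8 in total.
From those, b_5 — 9 in total.
Nothing else is reachable above b_8; 9 in all.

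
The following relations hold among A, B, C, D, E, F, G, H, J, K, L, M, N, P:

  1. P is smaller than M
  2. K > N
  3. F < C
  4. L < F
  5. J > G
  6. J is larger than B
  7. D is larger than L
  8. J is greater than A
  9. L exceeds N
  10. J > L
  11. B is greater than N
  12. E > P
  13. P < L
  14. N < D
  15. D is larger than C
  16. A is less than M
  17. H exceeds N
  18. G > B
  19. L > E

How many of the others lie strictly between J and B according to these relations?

1

The relations place B below J. An element lies strictly between them when it is forced above B and also forced below J.
Above B: {G}. Below J: {A, N, P, E, L, G}.
Intersection: {G} — 1.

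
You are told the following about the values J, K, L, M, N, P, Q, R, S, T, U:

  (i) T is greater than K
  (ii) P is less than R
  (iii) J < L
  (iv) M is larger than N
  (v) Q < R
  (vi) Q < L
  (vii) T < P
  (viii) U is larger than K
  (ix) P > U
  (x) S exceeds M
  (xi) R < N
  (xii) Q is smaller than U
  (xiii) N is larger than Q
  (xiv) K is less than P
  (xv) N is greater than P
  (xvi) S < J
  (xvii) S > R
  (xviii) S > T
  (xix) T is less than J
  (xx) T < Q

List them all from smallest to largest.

K < T < Q < U < P < R < N < M < S < J < L

Each adjacent pair is fixed by a given relation: K < T; T < Q; Q < U; U < P; P < R; R < N; N < M; M < S; S < J; J < L. Chaining them end to end gives the full order.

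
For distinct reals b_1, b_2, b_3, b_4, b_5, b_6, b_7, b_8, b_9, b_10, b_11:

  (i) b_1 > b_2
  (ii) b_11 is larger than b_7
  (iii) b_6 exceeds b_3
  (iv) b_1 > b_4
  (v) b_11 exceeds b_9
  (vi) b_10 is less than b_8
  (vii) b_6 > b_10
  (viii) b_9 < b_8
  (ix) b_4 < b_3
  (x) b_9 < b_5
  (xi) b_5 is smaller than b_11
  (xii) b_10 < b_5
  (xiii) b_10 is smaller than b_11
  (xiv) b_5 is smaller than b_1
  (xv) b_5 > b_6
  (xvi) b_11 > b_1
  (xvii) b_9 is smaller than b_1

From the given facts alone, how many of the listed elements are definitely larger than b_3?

From b_3 the given relations immediately reach b_6.
From those, b_5 — 2 in total.
From those, b_1, b_11 — 4 in total.
No other element is forced above b_3 by the given relations, so the count is 4.

4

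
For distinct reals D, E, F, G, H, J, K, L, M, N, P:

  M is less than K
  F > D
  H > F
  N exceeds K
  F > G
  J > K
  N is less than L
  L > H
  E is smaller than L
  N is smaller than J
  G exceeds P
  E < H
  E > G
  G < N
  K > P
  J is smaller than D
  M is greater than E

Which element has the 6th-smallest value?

Chaining the given pairs: P < G < E < M < K < N < J < D < F < H < L.
The 6th smallest is N.

N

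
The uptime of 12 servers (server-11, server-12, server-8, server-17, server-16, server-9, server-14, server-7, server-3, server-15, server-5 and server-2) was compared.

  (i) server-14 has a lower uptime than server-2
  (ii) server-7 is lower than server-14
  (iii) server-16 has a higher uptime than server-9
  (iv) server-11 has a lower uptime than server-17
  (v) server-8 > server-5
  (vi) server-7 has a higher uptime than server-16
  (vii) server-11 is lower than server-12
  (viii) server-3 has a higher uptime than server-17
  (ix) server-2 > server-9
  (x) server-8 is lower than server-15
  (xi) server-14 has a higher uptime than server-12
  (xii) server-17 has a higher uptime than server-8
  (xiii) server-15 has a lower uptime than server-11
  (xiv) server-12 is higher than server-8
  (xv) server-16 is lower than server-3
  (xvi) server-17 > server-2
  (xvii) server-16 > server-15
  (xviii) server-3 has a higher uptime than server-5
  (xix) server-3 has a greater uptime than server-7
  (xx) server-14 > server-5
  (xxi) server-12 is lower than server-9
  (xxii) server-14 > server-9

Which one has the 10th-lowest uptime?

server-2

Piecing the relations together gives one ordering: server-5 < server-8 < server-15 < server-11 < server-12 < server-9 < server-16 < server-7 < server-14 < server-2 < server-17 < server-3.
Counting 10 from the smallest end gives server-2.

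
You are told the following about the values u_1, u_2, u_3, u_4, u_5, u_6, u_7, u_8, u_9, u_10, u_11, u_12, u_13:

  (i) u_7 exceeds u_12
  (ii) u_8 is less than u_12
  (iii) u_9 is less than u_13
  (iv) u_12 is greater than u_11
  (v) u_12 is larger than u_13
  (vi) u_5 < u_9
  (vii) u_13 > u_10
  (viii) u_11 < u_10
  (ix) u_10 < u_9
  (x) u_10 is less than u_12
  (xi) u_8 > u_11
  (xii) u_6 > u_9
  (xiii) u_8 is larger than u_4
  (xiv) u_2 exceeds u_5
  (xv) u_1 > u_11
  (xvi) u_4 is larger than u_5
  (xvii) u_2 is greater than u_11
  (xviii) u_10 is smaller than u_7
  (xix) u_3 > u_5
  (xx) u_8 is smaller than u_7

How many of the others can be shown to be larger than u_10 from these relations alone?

From u_10 the given relations immediately reach u_9, u_13, u_12, u_7.
From those, u_6 — 5 in total.
Nothing else is reachable above u_10; 5 in all.

5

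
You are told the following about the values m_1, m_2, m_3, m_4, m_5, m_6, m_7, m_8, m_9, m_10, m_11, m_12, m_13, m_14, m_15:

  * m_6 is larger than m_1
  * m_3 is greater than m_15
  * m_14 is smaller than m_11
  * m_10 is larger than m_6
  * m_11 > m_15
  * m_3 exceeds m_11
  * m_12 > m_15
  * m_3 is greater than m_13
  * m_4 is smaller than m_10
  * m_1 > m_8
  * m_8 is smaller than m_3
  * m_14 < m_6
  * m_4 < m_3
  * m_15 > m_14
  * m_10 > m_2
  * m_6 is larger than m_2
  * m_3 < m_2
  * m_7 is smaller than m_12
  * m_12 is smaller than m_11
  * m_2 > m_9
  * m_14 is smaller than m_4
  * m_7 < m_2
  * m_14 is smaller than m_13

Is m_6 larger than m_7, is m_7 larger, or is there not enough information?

Chaining the given relations: m_7 < m_12 < m_11 < m_3 < m_2 < m_6.
So m_6 is larger.

m_6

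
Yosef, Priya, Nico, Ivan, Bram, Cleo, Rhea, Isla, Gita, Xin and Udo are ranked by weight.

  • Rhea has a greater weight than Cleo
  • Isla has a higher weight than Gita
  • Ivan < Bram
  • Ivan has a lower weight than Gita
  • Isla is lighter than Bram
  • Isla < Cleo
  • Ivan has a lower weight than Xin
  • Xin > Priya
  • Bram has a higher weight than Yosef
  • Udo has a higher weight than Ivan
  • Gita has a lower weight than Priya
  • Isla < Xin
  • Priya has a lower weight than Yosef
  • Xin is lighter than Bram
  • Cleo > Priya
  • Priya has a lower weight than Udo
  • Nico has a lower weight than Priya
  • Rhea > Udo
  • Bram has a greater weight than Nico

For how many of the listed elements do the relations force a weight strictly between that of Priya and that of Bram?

2

Chaining upward from Priya reaches: Cleo, Yosef, Xin, Udo, Rhea.
Chaining downward from Bram reaches: Nico, Ivan, Gita, Isla, Yosef, Xin.
Strictly between Priya and Bram are those in both lists: Yosef, Xin — 2 elements.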